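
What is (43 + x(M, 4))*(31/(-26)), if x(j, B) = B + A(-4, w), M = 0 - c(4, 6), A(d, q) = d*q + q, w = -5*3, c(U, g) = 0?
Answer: -1426/13 ≈ -109.69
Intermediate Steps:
w = -15
A(d, q) = q + d*q
M = 0 (M = 0 - 1*0 = 0 + 0 = 0)
x(j, B) = 45 + B (x(j, B) = B - 15*(1 - 4) = B - 15*(-3) = B + 45 = 45 + B)
(43 + x(M, 4))*(31/(-26)) = (43 + (45 + 4))*(31/(-26)) = (43 + 49)*(31*(-1/26)) = 92*(-31/26) = -1426/13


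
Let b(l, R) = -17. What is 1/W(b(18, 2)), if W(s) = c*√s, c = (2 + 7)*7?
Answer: -I*√17/1071 ≈ -0.0038498*I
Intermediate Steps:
c = 63 (c = 9*7 = 63)
W(s) = 63*√s
1/W(b(18, 2)) = 1/(63*√(-17)) = 1/(63*(I*√17)) = 1/(63*I*√17) = -I*√17/1071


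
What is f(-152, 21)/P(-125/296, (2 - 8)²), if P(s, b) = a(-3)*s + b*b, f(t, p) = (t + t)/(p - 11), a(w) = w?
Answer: -44992/1919955 ≈ -0.023434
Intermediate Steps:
f(t, p) = 2*t/(-11 + p) (f(t, p) = (2*t)/(-11 + p) = 2*t/(-11 + p))
P(s, b) = b² - 3*s (P(s, b) = -3*s + b*b = -3*s + b² = b² - 3*s)
f(-152, 21)/P(-125/296, (2 - 8)²) = (2*(-152)/(-11 + 21))/(((2 - 8)²)² - (-375)/296) = (2*(-152)/10)/(((-6)²)² - (-375)/296) = (2*(-152)*(⅒))/(36² - 3*(-125/296)) = -152/(5*(1296 + 375/296)) = -152/(5*383991/296) = -152/5*296/383991 = -44992/1919955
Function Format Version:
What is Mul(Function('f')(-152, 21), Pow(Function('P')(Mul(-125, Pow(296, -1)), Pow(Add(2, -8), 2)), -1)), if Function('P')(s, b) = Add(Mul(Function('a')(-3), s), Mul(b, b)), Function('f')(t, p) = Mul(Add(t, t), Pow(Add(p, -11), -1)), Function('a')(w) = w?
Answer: Rational(-44992, 1919955) ≈ -0.023434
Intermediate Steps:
Function('f')(t, p) = Mul(2, t, Pow(Add(-11, p), -1)) (Function('f')(t, p) = Mul(Mul(2, t), Pow(Add(-11, p), -1)) = Mul(2, t, Pow(Add(-11, p), -1)))
Function('P')(s, b) = Add(Pow(b, 2), Mul(-3, s)) (Function('P')(s, b) = Add(Mul(-3, s), Mul(b, b)) = Add(Mul(-3, s), Pow(b, 2)) = Add(Pow(b, 2), Mul(-3, s)))
Mul(Function('f')(-152, 21), Pow(Function('P')(Mul(-125, Pow(296, -1)), Pow(Add(2, -8), 2)), -1)) = Mul(Mul(2, -152, Pow(Add(-11, 21), -1)), Pow(Add(Pow(Pow(Add(2, -8), 2), 2), Mul(-3, Mul(-125, Pow(296, -1)))), -1)) = Mul(Mul(2, -152, Pow(10, -1)), Pow(Add(Pow(Pow(-6, 2), 2), Mul(-3, Mul(-125, Rational(1, 296)))), -1)) = Mul(Mul(2, -152, Rational(1, 10)), Pow(Add(Pow(36, 2), Mul(-3, Rational(-125, 296))), -1)) = Mul(Rational(-152, 5), Pow(Add(1296, Rational(375, 296)), -1)) = Mul(Rational(-152, 5), Pow(Rational(383991, 296), -1)) = Mul(Rational(-152, 5), Rational(296, 383991)) = Rational(-44992, 1919955)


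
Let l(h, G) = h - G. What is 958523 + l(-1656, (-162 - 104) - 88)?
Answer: 957221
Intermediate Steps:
958523 + l(-1656, (-162 - 104) - 88) = 958523 + (-1656 - ((-162 - 104) - 88)) = 958523 + (-1656 - (-266 - 88)) = 958523 + (-1656 - 1*(-354)) = 958523 + (-1656 + 354) = 958523 - 1302 = 957221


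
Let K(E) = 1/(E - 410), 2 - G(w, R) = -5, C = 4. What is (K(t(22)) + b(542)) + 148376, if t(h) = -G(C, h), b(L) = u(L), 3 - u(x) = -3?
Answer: 61875293/417 ≈ 1.4838e+5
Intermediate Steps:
u(x) = 6 (u(x) = 3 - 1*(-3) = 3 + 3 = 6)
G(w, R) = 7 (G(w, R) = 2 - 1*(-5) = 2 + 5 = 7)
b(L) = 6
t(h) = -7 (t(h) = -1*7 = -7)
K(E) = 1/(-410 + E)
(K(t(22)) + b(542)) + 148376 = (1/(-410 - 7) + 6) + 148376 = (1/(-417) + 6) + 148376 = (-1/417 + 6) + 148376 = 2501/417 + 148376 = 61875293/417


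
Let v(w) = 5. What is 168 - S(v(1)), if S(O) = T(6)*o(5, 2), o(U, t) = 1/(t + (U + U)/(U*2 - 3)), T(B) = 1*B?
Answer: 665/4 ≈ 166.25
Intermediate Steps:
T(B) = B
o(U, t) = 1/(t + 2*U/(-3 + 2*U)) (o(U, t) = 1/(t + (2*U)/(2*U - 3)) = 1/(t + (2*U)/(-3 + 2*U)) = 1/(t + 2*U/(-3 + 2*U)))
S(O) = 7/4 (S(O) = 6*((-3 + 2*5)/(-3*2 + 2*5 + 2*5*2)) = 6*((-3 + 10)/(-6 + 10 + 20)) = 6*(7/24) = 7/4)
168 - S(v(1)) = 168 - 1*7/4 = 168 - 7/4 = 665/4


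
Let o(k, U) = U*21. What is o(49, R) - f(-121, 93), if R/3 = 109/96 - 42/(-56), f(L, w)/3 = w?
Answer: -5127/32 ≈ -160.22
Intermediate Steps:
f(L, w) = 3*w
R = 181/32 (R = 3*(109/96 - 42/(-56)) = 3*(109*(1/96) - 42*(-1/56)) = 3*(109/96 + 3/4) = 3*(181/96) = 181/32 ≈ 5.6563)
o(k, U) = 21*U
o(49, R) - f(-121, 93) = 21*(181/32) - 3*93 = 3801/32 - 1*279 = 3801/32 - 279 = -5127/32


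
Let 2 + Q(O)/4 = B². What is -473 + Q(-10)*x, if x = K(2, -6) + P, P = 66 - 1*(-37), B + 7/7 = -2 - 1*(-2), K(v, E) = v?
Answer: -893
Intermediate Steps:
B = -1 (B = -1 + (-2 - 1*(-2)) = -1 + (-2 + 2) = -1 + 0 = -1)
P = 103 (P = 66 + 37 = 103)
Q(O) = -4 (Q(O) = -8 + 4*(-1)² = -8 + 4*1 = -8 + 4 = -4)
x = 105 (x = 2 + 103 = 105)
-473 + Q(-10)*x = -473 - 4*105 = -473 - 420 = -893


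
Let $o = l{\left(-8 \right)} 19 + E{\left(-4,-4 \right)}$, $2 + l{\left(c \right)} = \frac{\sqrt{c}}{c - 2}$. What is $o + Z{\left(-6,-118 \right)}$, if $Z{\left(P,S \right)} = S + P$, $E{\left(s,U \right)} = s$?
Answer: $-166 - \frac{19 i \sqrt{2}}{5} \approx -166.0 - 5.374 i$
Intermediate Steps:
$l{\left(c \right)} = -2 + \frac{\sqrt{c}}{-2 + c}$ ($l{\left(c \right)} = -2 + \frac{\sqrt{c}}{c - 2} = -2 + \frac{\sqrt{c}}{-2 + c}$)
$Z{\left(P,S \right)} = P + S$
$o = -42 - \frac{19 i \sqrt{2}}{5}$ ($o = \frac{4 + \sqrt{-8} - -16}{-2 - 8} \cdot 19 - 4 = \frac{4 + 2 i \sqrt{2} + 16}{-10} \cdot 19 - 4 = - \frac{20 + 2 i \sqrt{2}}{10} \cdot 19 - 4 = \left(-2 - \frac{i \sqrt{2}}{5}\right) 19 - 4 = \left(-38 - \frac{19 i \sqrt{2}}{5}\right) - 4 = -42 - \frac{19 i \sqrt{2}}{5} \approx -42.0 - 5.374 i$)
$o + Z{\left(-6,-118 \right)} = \left(-42 - \frac{19 i \sqrt{2}}{5}\right) - 124 = -166 - \frac{19 i \sqrt{2}}{5}$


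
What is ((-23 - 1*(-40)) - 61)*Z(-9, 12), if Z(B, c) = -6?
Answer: 264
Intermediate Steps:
((-23 - 1*(-40)) - 61)*Z(-9, 12) = ((-23 - 1*(-40)) - 61)*(-6) = ((-23 + 40) - 61)*(-6) = (17 - 61)*(-6) = -44*(-6) = 264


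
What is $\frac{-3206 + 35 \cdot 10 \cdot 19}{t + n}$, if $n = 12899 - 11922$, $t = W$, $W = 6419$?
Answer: $\frac{861}{1849} \approx 0.46566$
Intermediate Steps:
$t = 6419$
$n = 977$
$\frac{-3206 + 35 \cdot 10 \cdot 19}{t + n} = \frac{-3206 + 35 \cdot 10 \cdot 19}{6419 + 977} = \frac{-3206 + 350 \cdot 19}{7396} = \left(-3206 + 6650\right) \frac{1}{7396} = 3444 \cdot \frac{1}{7396} = \frac{861}{1849}$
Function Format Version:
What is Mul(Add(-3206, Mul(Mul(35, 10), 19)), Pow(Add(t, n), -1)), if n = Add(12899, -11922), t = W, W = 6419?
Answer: Rational(861, 1849) ≈ 0.46566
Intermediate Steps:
t = 6419
n = 977
Mul(Add(-3206, Mul(Mul(35, 10), 19)), Pow(Add(t, n), -1)) = Mul(Add(-3206, Mul(Mul(35, 10), 19)), Pow(Add(6419, 977), -1)) = Mul(Add(-3206, Mul(350, 19)), Pow(7396, -1)) = Mul(Add(-3206, 6650), Rational(1, 7396)) = Mul(3444, Rational(1, 7396)) = Rational(861, 1849)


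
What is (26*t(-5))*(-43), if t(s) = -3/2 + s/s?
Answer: 559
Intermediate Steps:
t(s) = -1/2 (t(s) = -3*1/2 + 1 = -3/2 + 1 = -1/2)
(26*t(-5))*(-43) = (26*(-1/2))*(-43) = -13*(-43) = 559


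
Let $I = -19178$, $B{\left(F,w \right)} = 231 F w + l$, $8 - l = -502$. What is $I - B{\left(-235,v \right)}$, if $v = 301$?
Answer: $16320097$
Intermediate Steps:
$l = 510$ ($l = 8 - -502 = 8 + 502 = 510$)
$B{\left(F,w \right)} = 510 + 231 F w$ ($B{\left(F,w \right)} = 231 F w + 510 = 510 + 231 F w$)
$I - B{\left(-235,v \right)} = -19178 - \left(510 + 231 \left(-235\right) 301\right) = -19178 - \left(510 - 16339785\right) = -19178 - -16339275 = -19178 + 16339275 = 16320097$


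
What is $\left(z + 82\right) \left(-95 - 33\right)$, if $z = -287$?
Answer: $26240$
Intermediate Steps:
$\left(z + 82\right) \left(-95 - 33\right) = \left(-287 + 82\right) \left(-95 - 33\right) = \left(-205\right) \left(-128\right) = 26240$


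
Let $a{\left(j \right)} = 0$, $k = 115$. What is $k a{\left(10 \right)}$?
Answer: $0$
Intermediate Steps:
$k a{\left(10 \right)} = 115 \cdot 0 = 0$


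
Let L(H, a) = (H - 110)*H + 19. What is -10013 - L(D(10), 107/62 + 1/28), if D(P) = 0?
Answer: -10032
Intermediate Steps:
L(H, a) = 19 + H*(-110 + H) (L(H, a) = (-110 + H)*H + 19 = H*(-110 + H) + 19 = 19 + H*(-110 + H))
-10013 - L(D(10), 107/62 + 1/28) = -10013 - (19 + 0² - 110*0) = -10013 - (19 + 0 + 0) = -10013 - 1*19 = -10013 - 19 = -10032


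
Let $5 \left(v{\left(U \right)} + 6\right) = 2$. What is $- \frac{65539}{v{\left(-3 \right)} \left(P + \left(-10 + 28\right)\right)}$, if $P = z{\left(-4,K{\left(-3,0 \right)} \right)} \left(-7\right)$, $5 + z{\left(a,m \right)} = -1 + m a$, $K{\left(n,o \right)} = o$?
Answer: $\frac{65539}{336} \approx 195.06$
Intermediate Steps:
$v{\left(U \right)} = - \frac{28}{5}$ ($v{\left(U \right)} = -6 + \frac{1}{5} \cdot 2 = -6 + \frac{2}{5} = - \frac{28}{5}$)
$z{\left(a,m \right)} = -6 + a m$ ($z{\left(a,m \right)} = -5 + \left(-1 + m a\right) = -5 + \left(-1 + a m\right) = -6 + a m$)
$P = 42$ ($P = \left(-6 - 0\right) \left(-7\right) = \left(-6 + 0\right) \left(-7\right) = \left(-6\right) \left(-7\right) = 42$)
$- \frac{65539}{v{\left(-3 \right)} \left(P + \left(-10 + 28\right)\right)} = - \frac{65539}{\left(- \frac{28}{5}\right) \left(42 + \left(-10 + 28\right)\right)} = - \frac{65539}{\left(- \frac{28}{5}\right) \left(42 + 18\right)} = - \frac{65539}{\left(- \frac{28}{5}\right) 60} = - \frac{65539}{-336} = \left(-65539\right) \left(- \frac{1}{336}\right) = \frac{65539}{336}$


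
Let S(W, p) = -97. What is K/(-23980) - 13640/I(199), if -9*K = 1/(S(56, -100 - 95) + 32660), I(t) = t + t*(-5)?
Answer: 23964616110799/1398521585340 ≈ 17.136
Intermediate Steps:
I(t) = -4*t (I(t) = t - 5*t = -4*t)
K = -1/293067 (K = -1/(9*(-97 + 32660)) = -⅑/32563 = -⅑*1/32563 = -1/293067 ≈ -3.4122e-6)
K/(-23980) - 13640/I(199) = -1/293067/(-23980) - 13640/((-4*199)) = -1/293067*(-1/23980) - 13640/(-796) = 1/7027746660 - 13640*(-1/796) = 1/7027746660 + 3410/199 = 23964616110799/1398521585340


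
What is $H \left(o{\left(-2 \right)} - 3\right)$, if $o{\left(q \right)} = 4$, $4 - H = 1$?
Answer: $3$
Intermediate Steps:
$H = 3$ ($H = 4 - 1 = 3$)
$H \left(o{\left(-2 \right)} - 3\right) = 3 \left(4 - 3\right) = 3 \cdot 1 = 3$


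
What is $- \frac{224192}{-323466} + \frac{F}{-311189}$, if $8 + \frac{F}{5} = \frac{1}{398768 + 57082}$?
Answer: $\frac{1060292253337049}{1529514433019430} \approx 0.69322$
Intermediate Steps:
$F = - \frac{3646799}{91170}$ ($F = -40 + \frac{5}{398768 + 57082} = -40 + \frac{5}{455850} = -40 + 5 \cdot \frac{1}{455850} = -40 + \frac{1}{91170} = - \frac{3646799}{91170} \approx -40.0$)
$- \frac{224192}{-323466} + \frac{F}{-311189} = - \frac{224192}{-323466} - \frac{3646799}{91170 \left(-311189\right)} = \left(-224192\right) \left(- \frac{1}{323466}\right) - - \frac{3646799}{28371101130} = \frac{112096}{161733} + \frac{3646799}{28371101130} = \frac{1060292253337049}{1529514433019430}$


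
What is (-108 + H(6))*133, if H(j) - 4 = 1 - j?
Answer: -14497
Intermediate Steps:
H(j) = 5 - j (H(j) = 4 + (1 - j) = 5 - j)
(-108 + H(6))*133 = (-108 + (5 - 1*6))*133 = (-108 + (5 - 6))*133 = (-108 - 1)*133 = -109*133 = -14497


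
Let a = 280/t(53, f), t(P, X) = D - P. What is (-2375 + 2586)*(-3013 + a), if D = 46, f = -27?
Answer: -644183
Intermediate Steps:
t(P, X) = 46 - P
a = -40 (a = 280/(46 - 1*53) = 280/(46 - 53) = 280/(-7) = 280*(-1/7) = -40)
(-2375 + 2586)*(-3013 + a) = (-2375 + 2586)*(-3013 - 40) = 211*(-3053) = -644183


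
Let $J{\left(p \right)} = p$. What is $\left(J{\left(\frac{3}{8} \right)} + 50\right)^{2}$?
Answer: $\frac{162409}{64} \approx 2537.6$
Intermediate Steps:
$\left(J{\left(\frac{3}{8} \right)} + 50\right)^{2} = \left(\frac{3}{8} + 50\right)^{2} = \left(\frac{403}{8}\right)^{2} = \frac{162409}{64}$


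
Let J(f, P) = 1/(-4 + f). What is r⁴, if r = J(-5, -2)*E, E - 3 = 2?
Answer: 625/6561 ≈ 0.095260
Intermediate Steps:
E = 5 (E = 3 + 2 = 5)
r = -5/9 (r = 5/(-4 - 5) = 5/(-9) = -⅑*5 = -5/9 ≈ -0.55556)
r⁴ = (-5/9)⁴ = 625/6561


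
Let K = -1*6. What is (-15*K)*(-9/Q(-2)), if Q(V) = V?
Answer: 405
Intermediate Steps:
K = -6
(-15*K)*(-9/Q(-2)) = (-15*(-6))*(-9/(-2)) = 90*(-9*(-½)) = 90*(9/2) = 405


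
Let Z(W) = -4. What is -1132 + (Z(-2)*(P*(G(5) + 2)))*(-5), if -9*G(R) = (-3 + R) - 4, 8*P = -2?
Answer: -10288/9 ≈ -1143.1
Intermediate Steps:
P = -¼ (P = (⅛)*(-2) = -¼ ≈ -0.25000)
G(R) = 7/9 - R/9 (G(R) = -((-3 + R) - 4)/9 = -(-7 + R)/9 = 7/9 - R/9)
-1132 + (Z(-2)*(P*(G(5) + 2)))*(-5) = -1132 - (-1)*((7/9 - ⅑*5) + 2)*(-5) = -1132 - (-1)*((7/9 - 5/9) + 2)*(-5) = -1132 - (-1)*(2/9 + 2)*(-5) = -1132 - (-1)*20/9*(-5) = -1132 - 4*(-5/9)*(-5) = -1132 + (20/9)*(-5) = -1132 - 100/9 = -10288/9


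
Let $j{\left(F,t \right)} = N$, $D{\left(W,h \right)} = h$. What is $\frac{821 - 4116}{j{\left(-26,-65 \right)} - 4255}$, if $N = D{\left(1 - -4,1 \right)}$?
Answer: $\frac{3295}{4254} \approx 0.77456$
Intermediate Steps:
$N = 1$
$j{\left(F,t \right)} = 1$
$\frac{821 - 4116}{j{\left(-26,-65 \right)} - 4255} = \frac{821 - 4116}{1 - 4255} = - \frac{3295}{-4254} = \left(-3295\right) \left(- \frac{1}{4254}\right) = \frac{3295}{4254}$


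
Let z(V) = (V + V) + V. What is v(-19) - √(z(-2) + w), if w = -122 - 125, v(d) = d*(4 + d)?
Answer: 285 - I*√253 ≈ 285.0 - 15.906*I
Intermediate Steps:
z(V) = 3*V (z(V) = 2*V + V = 3*V)
w = -247
v(-19) - √(z(-2) + w) = -19*(4 - 19) - √(3*(-2) - 247) = -19*(-15) - √(-6 - 247) = 285 - √(-253) = 285 - I*√253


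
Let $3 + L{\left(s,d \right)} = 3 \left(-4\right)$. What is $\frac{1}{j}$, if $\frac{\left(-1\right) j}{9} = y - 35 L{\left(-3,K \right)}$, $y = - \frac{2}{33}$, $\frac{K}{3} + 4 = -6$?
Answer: $- \frac{11}{51969} \approx -0.00021166$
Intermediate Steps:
$K = -30$ ($K = -12 + 3 \left(-6\right) = -12 - 18 = -30$)
$y = - \frac{2}{33}$ ($y = \left(-2\right) \frac{1}{33} = - \frac{2}{33} \approx -0.060606$)
$L{\left(s,d \right)} = -15$ ($L{\left(s,d \right)} = -3 + 3 \left(-4\right) = -3 - 12 = -15$)
$j = - \frac{51969}{11}$ ($j = - 9 \left(- \frac{2}{33} - -525\right) = - 9 \left(- \frac{2}{33} + 525\right) = \left(-9\right) \frac{17323}{33} = - \frac{51969}{11} \approx -4724.5$)
$\frac{1}{j} = \frac{1}{- \frac{51969}{11}} = - \frac{11}{51969}$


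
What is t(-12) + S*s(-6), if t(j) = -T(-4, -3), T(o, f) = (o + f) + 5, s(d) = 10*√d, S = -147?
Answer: 2 - 1470*I*√6 ≈ 2.0 - 3600.8*I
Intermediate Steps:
T(o, f) = 5 + f + o (T(o, f) = (f + o) + 5 = 5 + f + o)
t(j) = 2 (t(j) = -(5 - 3 - 4) = -1*(-2) = 2)
t(-12) + S*s(-6) = 2 - 1470*√(-6) = 2 - 1470*I*√6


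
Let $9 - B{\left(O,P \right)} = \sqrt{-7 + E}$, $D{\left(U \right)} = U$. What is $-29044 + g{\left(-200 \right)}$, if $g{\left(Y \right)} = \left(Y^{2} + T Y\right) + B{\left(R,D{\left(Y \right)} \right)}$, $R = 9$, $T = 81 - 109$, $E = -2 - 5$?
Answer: $16565 - i \sqrt{14} \approx 16565.0 - 3.7417 i$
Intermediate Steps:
$E = -7$
$T = -28$
$B{\left(O,P \right)} = 9 - i \sqrt{14}$ ($B{\left(O,P \right)} = 9 - \sqrt{-7 - 7} = 9 - \sqrt{-14} = 9 - i \sqrt{14}$)
$g{\left(Y \right)} = 9 + Y^{2} - 28 Y - i \sqrt{14}$ ($g{\left(Y \right)} = \left(Y^{2} - 28 Y\right) + \left(9 - i \sqrt{14}\right) = 9 + Y^{2} - 28 Y - i \sqrt{14}$)
$-29044 + g{\left(-200 \right)} = -29044 + \left(9 + \left(-200\right)^{2} - -5600 - i \sqrt{14}\right) = -29044 + \left(9 + 40000 + 5600 - i \sqrt{14}\right) = -29044 + \left(45609 - i \sqrt{14}\right) = 16565 - i \sqrt{14}$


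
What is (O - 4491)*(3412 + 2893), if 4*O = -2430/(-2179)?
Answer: -123392399715/4358 ≈ -2.8314e+7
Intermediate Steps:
O = 1215/4358 (O = (-2430/(-2179))/4 = (-2430*(-1/2179))/4 = (¼)*(2430/2179) = 1215/4358 ≈ 0.27880)
(O - 4491)*(3412 + 2893) = (1215/4358 - 4491)*(3412 + 2893) = -19570563/4358*6305 = -123392399715/4358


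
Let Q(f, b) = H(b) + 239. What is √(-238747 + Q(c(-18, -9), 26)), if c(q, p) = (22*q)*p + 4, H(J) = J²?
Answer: 2*I*√59458 ≈ 487.68*I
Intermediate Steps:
c(q, p) = 4 + 22*p*q (c(q, p) = 22*p*q + 4 = 4 + 22*p*q)
Q(f, b) = 239 + b² (Q(f, b) = b² + 239 = 239 + b²)
√(-238747 + Q(c(-18, -9), 26)) = √(-238747 + (239 + 26²)) = √(-238747 + (239 + 676)) = √(-238747 + 915) = √(-237832) = 2*I*√59458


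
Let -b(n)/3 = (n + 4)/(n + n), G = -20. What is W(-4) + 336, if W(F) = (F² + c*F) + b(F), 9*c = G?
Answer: 3248/9 ≈ 360.89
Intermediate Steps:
c = -20/9 (c = (⅑)*(-20) = -20/9 ≈ -2.2222)
b(n) = -3*(4 + n)/(2*n) (b(n) = -3*(n + 4)/(n + n) = -3*(4 + n)/(2*n))
W(F) = -3/2 + F² - 6/F - 20*F/9 (W(F) = (F² - 20*F/9) + (-3/2 - 6/F) = -3/2 + F² - 6/F - 20*F/9)
W(-4) + 336 = (-3/2 + (-4)² - 6/(-4) - 20/9*(-4)) + 336 = (-3/2 + 16 - 6*(-¼) + 80/9) + 336 = (-3/2 + 16 + 3/2 + 80/9) + 336 = 224/9 + 336 = 3248/9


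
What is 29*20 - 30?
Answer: 550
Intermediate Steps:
29*20 - 30 = 580 - 30 = 550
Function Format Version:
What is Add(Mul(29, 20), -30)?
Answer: 550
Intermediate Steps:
Add(Mul(29, 20), -30) = Add(580, -30) = 550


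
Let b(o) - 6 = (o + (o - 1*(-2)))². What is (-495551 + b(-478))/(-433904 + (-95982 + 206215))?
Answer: -414571/323671 ≈ -1.2808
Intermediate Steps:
b(o) = 6 + (2 + 2*o)² (b(o) = 6 + (o + (o - 1*(-2)))² = 6 + (o + (o + 2))² = 6 + (o + (2 + o))² = 6 + (2 + 2*o)²)
(-495551 + b(-478))/(-433904 + (-95982 + 206215)) = (-495551 + (6 + 4*(1 - 478)²))/(-433904 + (-95982 + 206215)) = (-495551 + (6 + 4*(-477)²))/(-433904 + 110233) = (-495551 + (6 + 4*227529))/(-323671) = (-495551 + (6 + 910116))*(-1/323671) = (-495551 + 910122)*(-1/323671) = 414571*(-1/323671) = -414571/323671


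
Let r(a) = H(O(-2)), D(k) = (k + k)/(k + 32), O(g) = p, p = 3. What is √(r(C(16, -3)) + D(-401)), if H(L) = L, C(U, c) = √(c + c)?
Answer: √78269/123 ≈ 2.2745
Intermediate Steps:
C(U, c) = √2*√c (C(U, c) = √(2*c) = √2*√c)
O(g) = 3
D(k) = 2*k/(32 + k) (D(k) = (2*k)/(32 + k) = 2*k/(32 + k))
r(a) = 3
√(r(C(16, -3)) + D(-401)) = √(3 + 2*(-401)/(32 - 401)) = √(3 + 2*(-401)/(-369)) = √(3 + 2*(-401)*(-1/369)) = √(3 + 802/369) = √(1909/369) = √78269/123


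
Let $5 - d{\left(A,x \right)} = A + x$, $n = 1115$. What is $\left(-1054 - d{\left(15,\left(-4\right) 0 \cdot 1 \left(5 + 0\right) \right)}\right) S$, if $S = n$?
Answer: $-1164060$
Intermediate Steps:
$S = 1115$
$d{\left(A,x \right)} = 5 - A - x$ ($d{\left(A,x \right)} = 5 - \left(A + x\right) = 5 - A - x$)
$\left(-1054 - d{\left(15,\left(-4\right) 0 \cdot 1 \left(5 + 0\right) \right)}\right) S = \left(-1054 - \left(5 - 15 - \left(-4\right) 0 \cdot 1 \left(5 + 0\right)\right)\right) 1115 = \left(-1054 - \left(5 - 15 - 0 \cdot 1 \cdot 5\right)\right) 1115 = \left(-1054 - \left(5 - 15 - 0 \cdot 5\right)\right) 1115 = \left(-1054 - \left(5 - 15 - 0\right)\right) 1115 = \left(-1054 - \left(5 - 15 + 0\right)\right) 1115 = \left(-1054 - -10\right) 1115 = \left(-1054 + 10\right) 1115 = \left(-1044\right) 1115 = -1164060$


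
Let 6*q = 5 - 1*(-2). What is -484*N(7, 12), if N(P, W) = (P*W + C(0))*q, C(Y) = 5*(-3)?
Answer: -38962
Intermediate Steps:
C(Y) = -15
q = 7/6 (q = (5 - 1*(-2))/6 = (5 + 2)/6 = (⅙)*7 = 7/6 ≈ 1.1667)
N(P, W) = -35/2 + 7*P*W/6 (N(P, W) = (P*W - 15)*(7/6) = (-15 + P*W)*(7/6) = -35/2 + 7*P*W/6)
-484*N(7, 12) = -484*(-35/2 + (7/6)*7*12) = -484*(-35/2 + 98) = -484*161/2 = -38962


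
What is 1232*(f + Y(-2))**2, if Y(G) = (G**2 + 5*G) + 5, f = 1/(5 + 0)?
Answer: 19712/25 ≈ 788.48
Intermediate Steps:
f = 1/5 ≈ 0.20000
Y(G) = 5 + G**2 + 5*G
1232*(f + Y(-2))**2 = 1232*(1/5 + (5 + (-2)**2 + 5*(-2)))**2 = 1232*(1/5 + (5 + 4 - 10))**2 = 1232*(1/5 - 1)**2 = 1232*(-4/5)**2 = 1232*(16/25) = 19712/25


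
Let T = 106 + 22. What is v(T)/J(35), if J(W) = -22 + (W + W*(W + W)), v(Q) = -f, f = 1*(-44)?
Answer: 44/2463 ≈ 0.017864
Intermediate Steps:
f = -44
T = 128
v(Q) = 44 (v(Q) = -1*(-44) = 44)
J(W) = -22 + W + 2*W² (J(W) = -22 + (W + W*(2*W)) = -22 + (W + 2*W²) = -22 + W + 2*W²)
v(T)/J(35) = 44/(-22 + 35 + 2*35²) = 44/(-22 + 35 + 2*1225) = 44/(-22 + 35 + 2450) = 44/2463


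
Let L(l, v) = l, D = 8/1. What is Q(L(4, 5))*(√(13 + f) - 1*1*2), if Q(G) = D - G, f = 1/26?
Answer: -8 + 2*√8814/13 ≈ 6.4435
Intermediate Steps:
f = 1/26 ≈ 0.038462
D = 8 (D = 8*1 = 8)
Q(G) = 8 - G
Q(L(4, 5))*(√(13 + f) - 1*1*2) = (8 - 1*4)*(√(13 + 1/26) - 1*1*2) = (8 - 4)*(√(339/26) - 1*2) = 4*(√8814/26 - 2) = 4*(-2 + √8814/26) = -8 + 2*√8814/13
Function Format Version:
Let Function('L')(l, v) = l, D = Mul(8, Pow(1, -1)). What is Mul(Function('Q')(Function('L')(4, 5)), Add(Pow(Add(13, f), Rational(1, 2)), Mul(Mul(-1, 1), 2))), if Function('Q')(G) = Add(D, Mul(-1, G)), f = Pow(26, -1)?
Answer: Add(-8, Mul(Rational(2, 13), Pow(8814, Rational(1, 2)))) ≈ 6.4435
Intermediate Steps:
f = Rational(1, 26) ≈ 0.038462
D = 8 (D = Mul(8, 1) = 8)
Function('Q')(G) = Add(8, Mul(-1, G))
Mul(Function('Q')(Function('L')(4, 5)), Add(Pow(Add(13, f), Rational(1, 2)), Mul(Mul(-1, 1), 2))) = Mul(Add(8, Mul(-1, 4)), Add(Pow(Add(13, Rational(1, 26)), Rational(1, 2)), Mul(Mul(-1, 1), 2))) = Mul(Add(8, -4), Add(Pow(Rational(339, 26), Rational(1, 2)), Mul(-1, 2))) = Mul(4, Add(Mul(Rational(1, 26), Pow(8814, Rational(1, 2))), -2)) = Mul(4, Add(-2, Mul(Rational(1, 26), Pow(8814, Rational(1, 2))))) = Add(-8, Mul(Rational(2, 13), Pow(8814, Rational(1, 2))))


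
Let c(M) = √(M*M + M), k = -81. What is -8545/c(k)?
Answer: -1709*√5/36 ≈ -106.15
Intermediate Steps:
c(M) = √(M + M²) (c(M) = √(M² + M) = √(M + M²))
-8545/c(k) = -8545*√5/180 = -1709*√5/36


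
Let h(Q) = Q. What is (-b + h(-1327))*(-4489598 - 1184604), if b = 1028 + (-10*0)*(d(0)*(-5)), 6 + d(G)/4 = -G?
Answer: 13362745710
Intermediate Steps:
d(G) = -24 - 4*G (d(G) = -24 + 4*(-G) = -24 - 4*G)
b = 1028 (b = 1028 + (-10*0)*((-24 - 4*0)*(-5)) = 1028 + 0*((-24 + 0)*(-5)) = 1028 + 0*(-24*(-5)) = 1028 + 0*120 = 1028 + 0 = 1028)
(-b + h(-1327))*(-4489598 - 1184604) = (-1*1028 - 1327)*(-4489598 - 1184604) = (-1028 - 1327)*(-5674202) = -2355*(-5674202) = 13362745710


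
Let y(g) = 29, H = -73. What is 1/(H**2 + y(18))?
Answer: 1/5358 ≈ 0.00018664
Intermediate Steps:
1/(H**2 + y(18)) = 1/((-73)**2 + 29) = 1/(5329 + 29) = 1/5358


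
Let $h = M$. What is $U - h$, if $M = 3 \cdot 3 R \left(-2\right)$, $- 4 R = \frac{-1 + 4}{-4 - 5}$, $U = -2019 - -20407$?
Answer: $\frac{36779}{2} \approx 18390.0$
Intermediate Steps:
$U = 18388$ ($U = -2019 + 20407 = 18388$)
$R = \frac{1}{12}$ ($R = - \frac{\left(-1 + 4\right) \frac{1}{-4 - 5}}{4} = - \frac{3 \frac{1}{-9}}{4} = - \frac{3 \left(- \frac{1}{9}\right)}{4} = \left(- \frac{1}{4}\right) \left(- \frac{1}{3}\right) = \frac{1}{12} \approx 0.083333$)
$M = - \frac{3}{2}$ ($M = 3 \cdot 3 \cdot \frac{1}{12} \left(-2\right) = 3 \cdot \frac{1}{4} \left(-2\right) = 3 \left(- \frac{1}{2}\right) = - \frac{3}{2} \approx -1.5$)
$h = - \frac{3}{2} \approx -1.5$
$U - h = 18388 - - \frac{3}{2} = 18388 + \frac{3}{2} = \frac{36779}{2}$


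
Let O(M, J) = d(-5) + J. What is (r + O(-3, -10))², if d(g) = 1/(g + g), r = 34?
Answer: 57121/100 ≈ 571.21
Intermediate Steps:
d(g) = 1/(2*g)
O(M, J) = -⅒ + J (O(M, J) = (½)/(-5) + J = (½)*(-⅕) + J = -⅒ + J)
(r + O(-3, -10))² = (34 + (-⅒ - 10))² = (34 - 101/10)² = (239/10)² = 57121/100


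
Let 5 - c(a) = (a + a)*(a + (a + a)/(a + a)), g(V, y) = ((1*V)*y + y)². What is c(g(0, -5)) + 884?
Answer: -411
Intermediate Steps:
g(V, y) = (y + V*y)² (g(V, y) = (V*y + y)² = (y + V*y)²)
c(a) = 5 - 2*a*(1 + a) (c(a) = 5 - (a + a)*(a + (a + a)/(a + a)) = 5 - 2*a*(a + (2*a)/((2*a))) = 5 - 2*a*(a + (2*a)*(1/(2*a))) = 5 - 2*a*(a + 1) = 5 - 2*a*(1 + a))
c(g(0, -5)) + 884 = (5 - 2*(-5)²*(1 + 0)² - 2*625*(1 + 0)⁴) + 884 = (5 - 50*1² - 2*(25*1²)²) + 884 = (5 - 50 - 2*(25*1)²) + 884 = (5 - 2*25 - 2*25²) + 884 = (5 - 50 - 2*625) + 884 = (5 - 50 - 1250) + 884 = -1295 + 884 = -411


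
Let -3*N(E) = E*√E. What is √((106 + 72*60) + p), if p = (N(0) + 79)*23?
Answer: √6243 ≈ 79.013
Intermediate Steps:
N(E) = -E^(3/2)/3 (N(E) = -E*√E/3 = -E^(3/2)/3)
p = 1817 (p = (-0^(3/2)/3 + 79)*23 = (-⅓*0 + 79)*23 = (0 + 79)*23 = 79*23 = 1817)
√((106 + 72*60) + p) = √((106 + 72*60) + 1817) = √((106 + 4320) + 1817) = √(4426 + 1817) = √6243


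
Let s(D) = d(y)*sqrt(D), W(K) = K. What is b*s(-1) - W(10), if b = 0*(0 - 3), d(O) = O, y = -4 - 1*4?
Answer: -10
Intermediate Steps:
y = -8 (y = -4 - 4 = -8)
b = 0 (b = 0*(-3) = 0)
s(D) = -8*sqrt(D)
b*s(-1) - W(10) = 0*(-8*I) - 1*10 = 0*(-8*I) - 10 = 0 - 10 = -10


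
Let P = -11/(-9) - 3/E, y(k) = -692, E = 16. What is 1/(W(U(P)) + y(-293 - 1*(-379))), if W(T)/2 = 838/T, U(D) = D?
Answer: 149/138236 ≈ 0.0010779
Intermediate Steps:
P = 149/144 (P = -11/(-9) - 3/16 = -11*(-1/9) - 3*1/16 = 11/9 - 3/16 = 149/144 ≈ 1.0347)
W(T) = 1676/T (W(T) = 2*(838/T) = 1676/T)
1/(W(U(P)) + y(-293 - 1*(-379))) = 1/(1676/(149/144) - 692) = 1/(1676*(144/149) - 692) = 1/(241344/149 - 692) = 1/(138236/149) = 149/138236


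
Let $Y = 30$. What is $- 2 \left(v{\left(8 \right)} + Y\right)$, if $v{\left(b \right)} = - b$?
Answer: $-44$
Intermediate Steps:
$- 2 \left(v{\left(8 \right)} + Y\right) = - 2 \left(\left(-1\right) 8 + 30\right) = - 2 \left(-8 + 30\right) = \left(-2\right) 22 = -44$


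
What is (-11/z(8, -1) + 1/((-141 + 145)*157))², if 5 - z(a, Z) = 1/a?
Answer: 3049800625/599858064 ≈ 5.0842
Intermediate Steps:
z(a, Z) = 5 - 1/a
(-11/z(8, -1) + 1/((-141 + 145)*157))² = (-11/(5 - 1/8) + 1/((-141 + 145)*157))² = (-11/(5 - 1*⅛) + (1/157)/4)² = (-11/(5 - ⅛) + (¼)*(1/157))² = (-11/39/8 + 1/628)² = (-11*8/39 + 1/628)² = (-88/39 + 1/628)² = (-55225/24492)² = 3049800625/599858064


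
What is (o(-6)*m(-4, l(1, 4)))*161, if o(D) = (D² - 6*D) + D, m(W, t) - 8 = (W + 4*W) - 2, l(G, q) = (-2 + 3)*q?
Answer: -148764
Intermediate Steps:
l(G, q) = q (l(G, q) = 1*q = q)
m(W, t) = 6 + 5*W (m(W, t) = 8 + ((W + 4*W) - 2) = 8 + (5*W - 2) = 8 + (-2 + 5*W) = 6 + 5*W)
o(D) = D² - 5*D
(o(-6)*m(-4, l(1, 4)))*161 = ((-6*(-5 - 6))*(6 + 5*(-4)))*161 = ((-6*(-11))*(6 - 20))*161 = (66*(-14))*161 = -924*161 = -148764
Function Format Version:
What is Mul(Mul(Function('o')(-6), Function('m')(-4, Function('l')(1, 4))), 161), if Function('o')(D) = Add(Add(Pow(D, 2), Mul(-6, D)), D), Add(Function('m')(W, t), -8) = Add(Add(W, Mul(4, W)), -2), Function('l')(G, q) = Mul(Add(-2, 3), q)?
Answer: -148764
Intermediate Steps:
Function('l')(G, q) = q (Function('l')(G, q) = Mul(1, q) = q)
Function('m')(W, t) = Add(6, Mul(5, W)) (Function('m')(W, t) = Add(8, Add(Add(W, Mul(4, W)), -2)) = Add(8, Add(Mul(5, W), -2)) = Add(8, Add(-2, Mul(5, W))) = Add(6, Mul(5, W)))
Function('o')(D) = Add(Pow(D, 2), Mul(-5, D))
Mul(Mul(Function('o')(-6), Function('m')(-4, Function('l')(1, 4))), 161) = Mul(Mul(Mul(-6, Add(-5, -6)), Add(6, Mul(5, -4))), 161) = Mul(Mul(Mul(-6, -11), Add(6, -20)), 161) = Mul(Mul(66, -14), 161) = Mul(-924, 161) = -148764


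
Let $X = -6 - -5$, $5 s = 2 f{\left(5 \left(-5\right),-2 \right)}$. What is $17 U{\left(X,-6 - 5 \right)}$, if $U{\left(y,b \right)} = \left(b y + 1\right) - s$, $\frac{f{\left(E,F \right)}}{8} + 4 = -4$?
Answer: $\frac{3196}{5} \approx 639.2$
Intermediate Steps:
$f{\left(E,F \right)} = -64$ ($f{\left(E,F \right)} = -32 + 8 \left(-4\right) = -32 - 32 = -64$)
$s = - \frac{128}{5}$ ($s = \frac{2 \left(-64\right)}{5} = \frac{1}{5} \left(-128\right) = - \frac{128}{5} \approx -25.6$)
$X = -1$ ($X = -6 + 5 = -1$)
$U{\left(y,b \right)} = \frac{133}{5} + b y$ ($U{\left(y,b \right)} = \left(b y + 1\right) - - \frac{128}{5} = \left(1 + b y\right) + \frac{128}{5} = \frac{133}{5} + b y$)
$17 U{\left(X,-6 - 5 \right)} = 17 \left(\frac{133}{5} + \left(-6 - 5\right) \left(-1\right)\right) = 17 \left(\frac{133}{5} - -11\right) = 17 \left(\frac{133}{5} + 11\right) = 17 \cdot \frac{188}{5} = \frac{3196}{5}$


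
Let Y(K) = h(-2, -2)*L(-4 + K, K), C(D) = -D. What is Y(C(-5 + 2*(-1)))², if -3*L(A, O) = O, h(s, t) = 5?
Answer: 1225/9 ≈ 136.11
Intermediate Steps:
L(A, O) = -O/3
Y(K) = -5*K/3 (Y(K) = 5*(-K/3) = -5*K/3)
Y(C(-5 + 2*(-1)))² = (-(-5)*(-5 + 2*(-1))/3)² = (-(-5)*(-5 - 2)/3)² = (-(-5)*(-7)/3)² = (-5/3*7)² = (-35/3)² = 1225/9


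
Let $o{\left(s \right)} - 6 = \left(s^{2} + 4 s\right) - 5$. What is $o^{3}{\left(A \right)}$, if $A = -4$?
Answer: $1$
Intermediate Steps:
$o{\left(s \right)} = 1 + s^{2} + 4 s$ ($o{\left(s \right)} = 6 - \left(5 - s^{2} - 4 s\right) = 6 + \left(-5 + s^{2} + 4 s\right) = 1 + s^{2} + 4 s$)
$o^{3}{\left(A \right)} = \left(1 + \left(-4\right)^{2} + 4 \left(-4\right)\right)^{3} = \left(1 + 16 - 16\right)^{3} = 1^{3} = 1$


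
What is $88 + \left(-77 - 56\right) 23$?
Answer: $-2971$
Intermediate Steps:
$88 + \left(-77 - 56\right) 23 = 88 - 3059 = -2971$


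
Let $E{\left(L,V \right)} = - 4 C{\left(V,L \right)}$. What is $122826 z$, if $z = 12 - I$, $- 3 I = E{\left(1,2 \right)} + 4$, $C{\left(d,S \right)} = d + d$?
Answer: $982608$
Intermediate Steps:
$C{\left(d,S \right)} = 2 d$
$E{\left(L,V \right)} = - 8 V$ ($E{\left(L,V \right)} = - 4 \cdot 2 V = - 8 V$)
$I = 4$ ($I = - \frac{\left(-8\right) 2 + 4}{3} = - \frac{-16 + 4}{3} = \left(- \frac{1}{3}\right) \left(-12\right) = 4$)
$z = 8$ ($z = 12 - 4 = 8$)
$122826 z = 122826 \cdot 8 = 982608$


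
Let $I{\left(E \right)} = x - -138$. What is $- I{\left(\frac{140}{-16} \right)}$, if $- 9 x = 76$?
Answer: $- \frac{1166}{9} \approx -129.56$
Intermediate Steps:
$x = - \frac{76}{9}$ ($x = \left(- \frac{1}{9}\right) 76 = - \frac{76}{9} \approx -8.4444$)
$I{\left(E \right)} = \frac{1166}{9}$ ($I{\left(E \right)} = - \frac{76}{9} - -138 = - \frac{76}{9} + 138 = \frac{1166}{9}$)
$- I{\left(\frac{140}{-16} \right)} = \left(-1\right) \frac{1166}{9} = - \frac{1166}{9}$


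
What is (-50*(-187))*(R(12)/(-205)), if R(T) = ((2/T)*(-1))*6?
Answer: 1870/41 ≈ 45.610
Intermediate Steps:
R(T) = -12/T (R(T) = -2/T*6 = -12/T)
(-50*(-187))*(R(12)/(-205)) = (-50*(-187))*(-12/12/(-205)) = 9350*(-12*1/12*(-1/205)) = 9350*(-1*(-1/205)) = 9350*(1/205) = 1870/41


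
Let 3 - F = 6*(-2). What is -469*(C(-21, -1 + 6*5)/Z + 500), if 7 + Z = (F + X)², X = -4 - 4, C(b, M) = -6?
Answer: -234433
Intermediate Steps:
F = 15 (F = 3 - 6*(-2) = 3 - 1*(-12) = 3 + 12 = 15)
X = -8
Z = 42 (Z = -7 + (15 - 8)² = -7 + 7² = -7 + 49 = 42)
-469*(C(-21, -1 + 6*5)/Z + 500) = -469*(-6/42 + 500) = -469*(-6*1/42 + 500) = -469*(-⅐ + 500) = -469*3499/7 = -234433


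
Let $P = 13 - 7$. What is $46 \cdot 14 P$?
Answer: $3864$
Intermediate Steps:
$P = 6$ ($P = 13 - 7 = 6$)
$46 \cdot 14 P = 46 \cdot 14 \cdot 6 = 644 \cdot 6 = 3864$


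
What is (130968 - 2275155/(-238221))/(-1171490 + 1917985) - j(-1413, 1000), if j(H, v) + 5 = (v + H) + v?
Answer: -3832085759141/6586325385 ≈ -581.82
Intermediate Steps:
j(H, v) = -5 + H + 2*v (j(H, v) = -5 + ((v + H) + v) = -5 + ((H + v) + v) = -5 + (H + 2*v) = -5 + H + 2*v)
(130968 - 2275155/(-238221))/(-1171490 + 1917985) - j(-1413, 1000) = (130968 - 2275155/(-238221))/(-1171490 + 1917985) - (-5 - 1413 + 2*1000) = (130968 - 2275155*(-1/238221))/746495 - (-5 - 1413 + 2000) = (130968 + 84265/8823)*(1/746495) - 1*582 = (1155614929/8823)*(1/746495) - 582 = 1155614929/6586325385 - 582 = -3832085759141/6586325385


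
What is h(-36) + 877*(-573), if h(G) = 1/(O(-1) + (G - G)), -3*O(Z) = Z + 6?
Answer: -2512608/5 ≈ -5.0252e+5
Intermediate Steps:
O(Z) = -2 - Z/3 (O(Z) = -(Z + 6)/3 = -(6 + Z)/3 = -2 - Z/3)
h(G) = -3/5 (h(G) = 1/((-2 - 1/3*(-1)) + (G - G)) = 1/((-2 + 1/3) + 0) = 1/(-5/3 + 0) = 1/(-5/3) = -3/5)
h(-36) + 877*(-573) = -3/5 + 877*(-573) = -3/5 - 502521 = -2512608/5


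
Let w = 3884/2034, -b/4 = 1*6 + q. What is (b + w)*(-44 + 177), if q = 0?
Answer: -2987978/1017 ≈ -2938.0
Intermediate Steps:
b = -24 (b = -4*(1*6 + 0) = -4*(6 + 0) = -4*6 = -24)
w = 1942/1017 (w = 3884*(1/2034) = 1942/1017 ≈ 1.9095)
(b + w)*(-44 + 177) = (-24 + 1942/1017)*(-44 + 177) = -22466/1017*133 = -2987978/1017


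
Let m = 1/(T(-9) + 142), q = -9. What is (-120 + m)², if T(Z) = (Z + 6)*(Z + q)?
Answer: 553143361/38416 ≈ 14399.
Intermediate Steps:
T(Z) = (-9 + Z)*(6 + Z) (T(Z) = (Z + 6)*(Z - 9) = (6 + Z)*(-9 + Z) = (-9 + Z)*(6 + Z))
m = 1/196 (m = 1/((-54 + (-9)² - 3*(-9)) + 142) = 1/((-54 + 81 + 27) + 142) = 1/(54 + 142) = 1/196 ≈ 0.0051020)
(-120 + m)² = (-120 + 1/196)² = (-23519/196)² = 553143361/38416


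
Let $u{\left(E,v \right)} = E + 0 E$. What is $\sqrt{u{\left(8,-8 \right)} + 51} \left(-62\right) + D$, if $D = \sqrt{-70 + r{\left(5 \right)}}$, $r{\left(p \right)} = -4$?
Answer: $- 62 \sqrt{59} + i \sqrt{74} \approx -476.23 + 8.6023 i$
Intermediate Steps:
$u{\left(E,v \right)} = E$ ($u{\left(E,v \right)} = E + 0 = E$)
$D = i \sqrt{74}$ ($D = \sqrt{-70 - 4} = \sqrt{-74} = i \sqrt{74} \approx 8.6023 i$)
$\sqrt{u{\left(8,-8 \right)} + 51} \left(-62\right) + D = \sqrt{8 + 51} \left(-62\right) + i \sqrt{74} = \sqrt{59} \left(-62\right) + i \sqrt{74} = - 62 \sqrt{59} + i \sqrt{74}$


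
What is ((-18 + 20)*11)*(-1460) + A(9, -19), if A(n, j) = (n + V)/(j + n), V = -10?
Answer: -321199/10 ≈ -32120.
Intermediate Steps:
A(n, j) = (-10 + n)/(j + n) (A(n, j) = (n - 10)/(j + n) = (-10 + n)/(j + n))
((-18 + 20)*11)*(-1460) + A(9, -19) = ((-18 + 20)*11)*(-1460) + (-10 + 9)/(-19 + 9) = (2*11)*(-1460) - 1/(-10) = 22*(-1460) - ⅒*(-1) = -32120 + ⅒ = -321199/10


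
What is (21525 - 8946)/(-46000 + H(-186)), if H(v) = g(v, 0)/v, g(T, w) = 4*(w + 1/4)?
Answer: -2339694/8556001 ≈ -0.27346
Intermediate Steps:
g(T, w) = 1 + 4*w (g(T, w) = 4*(w + ¼) = 4*(¼ + w) = 1 + 4*w)
H(v) = 1/v (H(v) = (1 + 4*0)/v = (1 + 0)/v = 1/v)
(21525 - 8946)/(-46000 + H(-186)) = (21525 - 8946)/(-46000 + 1/(-186)) = 12579/(-46000 - 1/186) = 12579/(-8556001/186) = 12579*(-186/8556001) = -2339694/8556001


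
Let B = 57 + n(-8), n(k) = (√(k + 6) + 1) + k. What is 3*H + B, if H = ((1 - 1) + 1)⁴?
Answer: 53 + I*√2 ≈ 53.0 + 1.4142*I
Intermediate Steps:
n(k) = 1 + k + √(6 + k) (n(k) = (√(6 + k) + 1) + k = (1 + √(6 + k)) + k = 1 + k + √(6 + k))
H = 1 (H = (0 + 1)⁴ = 1⁴ = 1)
B = 50 + I*√2 (B = 57 + (1 - 8 + √(6 - 8)) = 57 + (1 - 8 + √(-2)) = 57 + (1 - 8 + I*√2) = 57 + (-7 + I*√2) = 50 + I*√2 ≈ 50.0 + 1.4142*I)
3*H + B = 3*1 + (50 + I*√2) = 3 + (50 + I*√2) = 53 + I*√2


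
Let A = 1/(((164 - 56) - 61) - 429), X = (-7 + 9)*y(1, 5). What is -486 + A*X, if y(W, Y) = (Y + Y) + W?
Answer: -92837/191 ≈ -486.06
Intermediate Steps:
y(W, Y) = W + 2*Y (y(W, Y) = 2*Y + W = W + 2*Y)
X = 22 (X = (-7 + 9)*(1 + 2*5) = 2*(1 + 10) = 2*11 = 22)
A = -1/382 (A = 1/((108 - 61) - 429) = 1/(47 - 429) = 1/(-382) = -1/382 ≈ -0.0026178)
-486 + A*X = -486 - 1/382*22 = -486 - 11/191 = -92837/191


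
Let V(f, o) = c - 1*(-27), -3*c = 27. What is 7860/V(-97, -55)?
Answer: 1310/3 ≈ 436.67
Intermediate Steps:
c = -9 (c = -1/3*27 = -9)
V(f, o) = 18 (V(f, o) = -9 - 1*(-27) = -9 + 27 = 18)
7860/V(-97, -55) = 7860/18 = 7860*(1/18) = 1310/3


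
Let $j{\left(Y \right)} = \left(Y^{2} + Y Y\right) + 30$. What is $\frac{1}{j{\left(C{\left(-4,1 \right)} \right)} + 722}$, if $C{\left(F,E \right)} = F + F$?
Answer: $\frac{1}{880} \approx 0.0011364$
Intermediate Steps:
$C{\left(F,E \right)} = 2 F$
$j{\left(Y \right)} = 30 + 2 Y^{2}$ ($j{\left(Y \right)} = \left(Y^{2} + Y^{2}\right) + 30 = 2 Y^{2} + 30 = 30 + 2 Y^{2}$)
$\frac{1}{j{\left(C{\left(-4,1 \right)} \right)} + 722} = \frac{1}{\left(30 + 2 \left(2 \left(-4\right)\right)^{2}\right) + 722} = \frac{1}{\left(30 + 2 \left(-8\right)^{2}\right) + 722} = \frac{1}{\left(30 + 2 \cdot 64\right) + 722} = \frac{1}{\left(30 + 128\right) + 722} = \frac{1}{158 + 722} = \frac{1}{880}$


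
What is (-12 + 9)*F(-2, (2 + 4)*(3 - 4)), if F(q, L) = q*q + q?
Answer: -6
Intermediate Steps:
F(q, L) = q + q² (F(q, L) = q² + q = q + q²)
(-12 + 9)*F(-2, (2 + 4)*(3 - 4)) = (-12 + 9)*(-2*(1 - 2)) = -(-6)*(-1) = -3*2 = -6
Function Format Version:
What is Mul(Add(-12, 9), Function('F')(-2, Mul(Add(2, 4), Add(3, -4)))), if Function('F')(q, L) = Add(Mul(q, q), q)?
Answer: -6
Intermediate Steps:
Function('F')(q, L) = Add(q, Pow(q, 2)) (Function('F')(q, L) = Add(Pow(q, 2), q) = Add(q, Pow(q, 2)))
Mul(Add(-12, 9), Function('F')(-2, Mul(Add(2, 4), Add(3, -4)))) = Mul(Add(-12, 9), Mul(-2, Add(1, -2))) = Mul(-3, Mul(-2, -1)) = Mul(-3, 2) = -6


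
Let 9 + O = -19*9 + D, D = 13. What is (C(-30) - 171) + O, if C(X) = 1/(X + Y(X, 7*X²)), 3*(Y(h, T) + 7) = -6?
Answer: -13183/39 ≈ -338.03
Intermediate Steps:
Y(h, T) = -9 (Y(h, T) = -7 + (⅓)*(-6) = -7 - 2 = -9)
C(X) = 1/(-9 + X) (C(X) = 1/(X - 9) = 1/(-9 + X))
O = -167 (O = -9 + (-19*9 + 13) = -9 + (-171 + 13) = -9 - 158 = -167)
(C(-30) - 171) + O = (1/(-9 - 30) - 171) - 167 = (1/(-39) - 171) - 167 = (-1/39 - 171) - 167 = -6670/39 - 167 = -13183/39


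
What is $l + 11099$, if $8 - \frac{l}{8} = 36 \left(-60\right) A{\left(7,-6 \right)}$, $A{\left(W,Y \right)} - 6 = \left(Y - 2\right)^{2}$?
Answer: $1220763$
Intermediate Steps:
$A{\left(W,Y \right)} = 6 + \left(-2 + Y\right)^{2}$ ($A{\left(W,Y \right)} = 6 + \left(Y - 2\right)^{2} = 6 + \left(-2 + Y\right)^{2}$)
$l = 1209664$ ($l = 64 - 8 \cdot 36 \left(-60\right) \left(6 + \left(-2 - 6\right)^{2}\right) = 64 - 8 \left(- 2160 \left(6 + \left(-8\right)^{2}\right)\right) = 64 - 8 \left(- 2160 \left(6 + 64\right)\right) = 64 - 8 \left(\left(-2160\right) 70\right) = 64 - -1209600 = 64 + 1209600 = 1209664$)
$l + 11099 = 1209664 + 11099 = 1220763$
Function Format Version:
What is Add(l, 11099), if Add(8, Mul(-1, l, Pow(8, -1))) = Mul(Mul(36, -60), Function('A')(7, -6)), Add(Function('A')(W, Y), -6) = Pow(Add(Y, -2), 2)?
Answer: 1220763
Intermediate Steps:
Function('A')(W, Y) = Add(6, Pow(Add(-2, Y), 2)) (Function('A')(W, Y) = Add(6, Pow(Add(Y, -2), 2)) = Add(6, Pow(Add(-2, Y), 2)))
l = 1209664 (l = Add(64, Mul(-8, Mul(Mul(36, -60), Add(6, Pow(Add(-2, -6), 2))))) = Add(64, Mul(-8, Mul(-2160, Add(6, Pow(-8, 2))))) = Add(64, Mul(-8, Mul(-2160, Add(6, 64)))) = Add(64, Mul(-8, Mul(-2160, 70))) = Add(64, Mul(-8, -151200)) = Add(64, 1209600) = 1209664)
Add(l, 11099) = Add(1209664, 11099) = 1220763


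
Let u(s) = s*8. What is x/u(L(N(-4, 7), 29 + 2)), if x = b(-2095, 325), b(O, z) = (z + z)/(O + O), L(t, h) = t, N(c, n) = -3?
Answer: 65/10056 ≈ 0.0064638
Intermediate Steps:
u(s) = 8*s
b(O, z) = z/O (b(O, z) = (2*z)/((2*O)) = (2*z)*(1/(2*O)) = z/O)
x = -65/419 (x = 325/(-2095) = 325*(-1/2095) = -65/419 ≈ -0.15513)
x/u(L(N(-4, 7), 29 + 2)) = -65/(419*(8*(-3))) = -65/419/(-24) = -65/419*(-1/24) = 65/10056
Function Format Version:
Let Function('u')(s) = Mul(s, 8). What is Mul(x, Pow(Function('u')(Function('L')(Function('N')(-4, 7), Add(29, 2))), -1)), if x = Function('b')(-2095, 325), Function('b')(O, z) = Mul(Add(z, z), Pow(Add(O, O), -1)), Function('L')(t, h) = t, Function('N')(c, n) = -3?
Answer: Rational(65, 10056) ≈ 0.0064638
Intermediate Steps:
Function('u')(s) = Mul(8, s)
Function('b')(O, z) = Mul(z, Pow(O, -1)) (Function('b')(O, z) = Mul(Mul(2, z), Pow(Mul(2, O), -1)) = Mul(Mul(2, z), Mul(Rational(1, 2), Pow(O, -1))) = Mul(z, Pow(O, -1)))
x = Rational(-65, 419) (x = Mul(325, Pow(-2095, -1)) = Mul(325, Rational(-1, 2095)) = Rational(-65, 419) ≈ -0.15513)
Mul(x, Pow(Function('u')(Function('L')(Function('N')(-4, 7), Add(29, 2))), -1)) = Mul(Rational(-65, 419), Pow(Mul(8, -3), -1)) = Mul(Rational(-65, 419), Pow(-24, -1)) = Mul(Rational(-65, 419), Rational(-1, 24)) = Rational(65, 10056)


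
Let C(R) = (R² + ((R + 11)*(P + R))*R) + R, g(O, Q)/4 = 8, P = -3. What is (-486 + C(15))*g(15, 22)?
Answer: 141888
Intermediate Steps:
g(O, Q) = 32 (g(O, Q) = 4*8 = 32)
C(R) = R + R² + R*(-3 + R)*(11 + R) (C(R) = (R² + ((R + 11)*(-3 + R))*R) + R = (R² + ((11 + R)*(-3 + R))*R) + R = (R² + ((-3 + R)*(11 + R))*R) + R = (R² + R*(-3 + R)*(11 + R)) + R = R + R² + R*(-3 + R)*(11 + R))
(-486 + C(15))*g(15, 22) = (-486 + 15*(-32 + 15² + 9*15))*32 = (-486 + 15*(-32 + 225 + 135))*32 = (-486 + 15*328)*32 = (-486 + 4920)*32 = 4434*32 = 141888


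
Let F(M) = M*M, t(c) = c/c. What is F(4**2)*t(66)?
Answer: 256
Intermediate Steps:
t(c) = 1
F(M) = M**2
F(4**2)*t(66) = (4**2)**2*1 = 16**2*1 = 256*1 = 256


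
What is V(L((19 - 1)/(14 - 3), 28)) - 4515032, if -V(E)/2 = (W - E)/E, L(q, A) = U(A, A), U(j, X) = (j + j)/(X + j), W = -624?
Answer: -4513782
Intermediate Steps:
U(j, X) = 2*j/(X + j) (U(j, X) = (2*j)/(X + j) = 2*j/(X + j))
L(q, A) = 1 (L(q, A) = 2*A/(A + A) = 2*A/((2*A)) = 2*A*(1/(2*A)) = 1)
V(E) = -2*(-624 - E)/E
V(L((19 - 1)/(14 - 3), 28)) - 4515032 = (2 + 1248/1) - 4515032 = (2 + 1248*1) - 4515032 = (2 + 1248) - 4515032 = 1250 - 4515032 = -4513782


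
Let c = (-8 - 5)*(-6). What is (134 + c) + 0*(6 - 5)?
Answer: 212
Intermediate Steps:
c = 78 (c = -13*(-6) = 78)
(134 + c) + 0*(6 - 5) = (134 + 78) + 0*(6 - 5) = 212 + 0*1 = 212 + 0 = 212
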